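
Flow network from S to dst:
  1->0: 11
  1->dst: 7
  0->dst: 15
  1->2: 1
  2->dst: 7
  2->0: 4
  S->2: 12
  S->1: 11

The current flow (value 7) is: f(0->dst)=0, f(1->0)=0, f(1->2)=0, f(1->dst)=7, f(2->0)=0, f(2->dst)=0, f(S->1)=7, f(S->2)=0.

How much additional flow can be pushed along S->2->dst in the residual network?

7

Residual capacities along the path: S->2: 12, 2->dst: 7.
Minimum is 7.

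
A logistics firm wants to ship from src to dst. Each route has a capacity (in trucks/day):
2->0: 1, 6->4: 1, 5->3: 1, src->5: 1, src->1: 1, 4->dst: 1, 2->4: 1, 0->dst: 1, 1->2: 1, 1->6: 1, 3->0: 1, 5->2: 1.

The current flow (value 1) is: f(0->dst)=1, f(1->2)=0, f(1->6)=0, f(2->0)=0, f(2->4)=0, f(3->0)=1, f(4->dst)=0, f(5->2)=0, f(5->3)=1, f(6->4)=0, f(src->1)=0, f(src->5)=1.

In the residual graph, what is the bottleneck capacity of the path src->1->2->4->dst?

1

Residual capacities along the path: src->1: 1, 1->2: 1, 2->4: 1, 4->dst: 1.
Minimum is 1.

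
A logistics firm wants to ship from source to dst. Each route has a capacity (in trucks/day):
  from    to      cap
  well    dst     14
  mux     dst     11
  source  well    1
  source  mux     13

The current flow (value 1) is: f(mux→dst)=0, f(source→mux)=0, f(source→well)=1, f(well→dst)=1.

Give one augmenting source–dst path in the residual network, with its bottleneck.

Residual along source→mux→dst: source→mux: 13, mux→dst: 11.
Bottleneck = min = 11.

source→mux→dst, bottleneck 11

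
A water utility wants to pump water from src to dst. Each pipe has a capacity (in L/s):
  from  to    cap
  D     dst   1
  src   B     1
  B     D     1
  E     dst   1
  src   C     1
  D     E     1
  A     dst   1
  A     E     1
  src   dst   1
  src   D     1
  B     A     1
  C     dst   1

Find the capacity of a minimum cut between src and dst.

Max flow = 4 (via 4 augmenting paths).
In the residual at optimum, the set reachable from src is {src}.
Cut edges: src->B (cap 1), src->D (cap 1), src->C (cap 1), src->dst (cap 1). Sum = 4.

4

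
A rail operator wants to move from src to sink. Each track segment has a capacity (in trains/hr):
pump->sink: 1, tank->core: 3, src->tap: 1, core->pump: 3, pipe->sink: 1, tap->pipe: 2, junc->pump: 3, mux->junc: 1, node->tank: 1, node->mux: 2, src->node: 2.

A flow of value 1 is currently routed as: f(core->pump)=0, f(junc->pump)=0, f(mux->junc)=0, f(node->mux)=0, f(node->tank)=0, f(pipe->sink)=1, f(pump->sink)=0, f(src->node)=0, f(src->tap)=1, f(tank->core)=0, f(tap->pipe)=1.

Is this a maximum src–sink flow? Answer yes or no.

Residual path src->node->mux->junc->pump->sink has bottleneck 1 > 0.
Pushing 1 along it raises the flow to 2, so the given flow is not maximum.

No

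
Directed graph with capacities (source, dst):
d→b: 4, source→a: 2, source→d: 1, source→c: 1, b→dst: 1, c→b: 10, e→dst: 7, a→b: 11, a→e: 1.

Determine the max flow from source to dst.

Augment source→d→b→dst: bottleneck 1. Total 1.
Augment source→a→e→dst: bottleneck 1. Total 2.
No augmenting path remains in the residual graph.

2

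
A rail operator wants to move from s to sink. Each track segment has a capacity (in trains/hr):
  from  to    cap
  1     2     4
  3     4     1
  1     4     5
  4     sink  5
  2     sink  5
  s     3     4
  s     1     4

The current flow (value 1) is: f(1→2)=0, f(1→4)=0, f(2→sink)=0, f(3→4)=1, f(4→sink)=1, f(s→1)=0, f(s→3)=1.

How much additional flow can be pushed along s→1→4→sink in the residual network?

4

Residual capacities along the path: s→1: 4, 1→4: 5, 4→sink: 4.
Minimum is 4.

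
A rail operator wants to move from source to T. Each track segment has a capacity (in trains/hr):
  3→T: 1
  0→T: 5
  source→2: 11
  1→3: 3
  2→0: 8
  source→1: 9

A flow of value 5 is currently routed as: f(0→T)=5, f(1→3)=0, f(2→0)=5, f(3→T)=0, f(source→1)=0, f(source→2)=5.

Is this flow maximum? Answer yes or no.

No

Residual path source→1→3→T has bottleneck 1 > 0.
Pushing 1 along it raises the flow to 6, so the given flow is not maximum.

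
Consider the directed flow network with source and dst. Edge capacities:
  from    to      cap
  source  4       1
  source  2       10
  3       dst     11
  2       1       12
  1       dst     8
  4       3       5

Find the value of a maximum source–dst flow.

Augment source→2→1→dst: bottleneck 8. Total 8.
Augment source→4→3→dst: bottleneck 1. Total 9.
No augmenting path remains in the residual graph.

9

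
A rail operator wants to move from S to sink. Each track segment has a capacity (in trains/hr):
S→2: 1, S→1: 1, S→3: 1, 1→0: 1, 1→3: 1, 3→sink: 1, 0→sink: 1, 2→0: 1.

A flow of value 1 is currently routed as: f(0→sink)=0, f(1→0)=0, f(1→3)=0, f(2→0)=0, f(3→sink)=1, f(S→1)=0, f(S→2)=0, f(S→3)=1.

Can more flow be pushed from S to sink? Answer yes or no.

Residual path S→1→0→sink has bottleneck 1 > 0.
Pushing 1 along it raises the flow to 2, so the given flow is not maximum.

Yes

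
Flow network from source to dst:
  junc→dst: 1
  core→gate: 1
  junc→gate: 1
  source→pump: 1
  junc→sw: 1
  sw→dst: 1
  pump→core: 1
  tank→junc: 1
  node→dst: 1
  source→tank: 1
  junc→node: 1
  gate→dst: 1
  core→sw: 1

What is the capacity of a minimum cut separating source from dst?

Max flow = 2 (via 2 augmenting paths).
In the residual at optimum, the set reachable from source is {source}.
Cut edges: source→tank (cap 1), source→pump (cap 1). Sum = 2.

2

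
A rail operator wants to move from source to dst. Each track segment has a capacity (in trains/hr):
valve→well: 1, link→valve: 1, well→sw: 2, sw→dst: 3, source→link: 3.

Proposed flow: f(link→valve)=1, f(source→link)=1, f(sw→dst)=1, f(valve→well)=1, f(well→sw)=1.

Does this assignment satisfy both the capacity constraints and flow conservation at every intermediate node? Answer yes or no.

Every edge has 0 ≤ f(e) ≤ cap(e).
At each intermediate node, inflow equals outflow.

Yes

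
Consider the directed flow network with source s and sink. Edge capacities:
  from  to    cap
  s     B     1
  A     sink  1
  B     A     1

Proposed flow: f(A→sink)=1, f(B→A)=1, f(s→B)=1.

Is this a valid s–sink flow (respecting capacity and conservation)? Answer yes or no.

Yes

Every edge has 0 ≤ f(e) ≤ cap(e).
At each intermediate node, inflow equals outflow.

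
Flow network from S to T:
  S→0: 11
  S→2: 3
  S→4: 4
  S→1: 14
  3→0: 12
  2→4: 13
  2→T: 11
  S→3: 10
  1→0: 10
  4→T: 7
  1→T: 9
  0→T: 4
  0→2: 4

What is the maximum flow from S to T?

Augment S→1→T: bottleneck 9. Total 9.
Augment S→0→T: bottleneck 4. Total 13.
Augment S→2→T: bottleneck 3. Total 16.
Augment S→4→T: bottleneck 4. Total 20.
Augment S→0→2→T: bottleneck 4. Total 24.
No augmenting path remains in the residual graph.

24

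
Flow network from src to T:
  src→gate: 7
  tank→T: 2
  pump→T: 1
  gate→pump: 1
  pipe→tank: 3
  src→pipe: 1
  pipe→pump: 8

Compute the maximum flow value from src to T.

2

Augment src→pipe→tank→T: bottleneck 1. Total 1.
Augment src→gate→pump→T: bottleneck 1. Total 2.
No augmenting path remains in the residual graph.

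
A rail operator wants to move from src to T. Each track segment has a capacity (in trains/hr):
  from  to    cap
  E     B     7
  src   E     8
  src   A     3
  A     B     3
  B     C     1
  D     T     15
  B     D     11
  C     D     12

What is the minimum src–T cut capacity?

10

Max flow = 10 (via 2 augmenting paths).
In the residual at optimum, the set reachable from src is {E, src}.
Cut edges: src->A (cap 3), E->B (cap 7). Sum = 10.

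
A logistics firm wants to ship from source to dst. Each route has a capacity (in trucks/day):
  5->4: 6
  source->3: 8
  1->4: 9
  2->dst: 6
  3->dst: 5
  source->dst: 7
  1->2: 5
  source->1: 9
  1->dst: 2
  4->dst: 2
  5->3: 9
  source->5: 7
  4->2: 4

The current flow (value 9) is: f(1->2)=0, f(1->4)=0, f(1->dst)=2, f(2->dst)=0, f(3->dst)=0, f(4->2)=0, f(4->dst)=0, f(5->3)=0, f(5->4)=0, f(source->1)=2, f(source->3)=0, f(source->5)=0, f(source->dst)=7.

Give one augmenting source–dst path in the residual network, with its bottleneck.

Residual along source->3->dst: source->3: 8, 3->dst: 5.
Bottleneck = min = 5.

source->3->dst, bottleneck 5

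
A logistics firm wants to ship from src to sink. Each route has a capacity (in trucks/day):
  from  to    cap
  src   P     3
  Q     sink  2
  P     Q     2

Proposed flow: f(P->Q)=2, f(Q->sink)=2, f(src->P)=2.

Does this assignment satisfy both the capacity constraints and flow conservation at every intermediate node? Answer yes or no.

Yes

Every edge has 0 ≤ f(e) ≤ cap(e).
At each intermediate node, inflow equals outflow.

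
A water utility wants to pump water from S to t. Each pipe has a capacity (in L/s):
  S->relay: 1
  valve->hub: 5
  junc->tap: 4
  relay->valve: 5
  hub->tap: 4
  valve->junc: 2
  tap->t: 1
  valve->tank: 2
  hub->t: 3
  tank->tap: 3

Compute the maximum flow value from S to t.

1

Augment S->relay->valve->hub->t: bottleneck 1. Total 1.
No augmenting path remains in the residual graph.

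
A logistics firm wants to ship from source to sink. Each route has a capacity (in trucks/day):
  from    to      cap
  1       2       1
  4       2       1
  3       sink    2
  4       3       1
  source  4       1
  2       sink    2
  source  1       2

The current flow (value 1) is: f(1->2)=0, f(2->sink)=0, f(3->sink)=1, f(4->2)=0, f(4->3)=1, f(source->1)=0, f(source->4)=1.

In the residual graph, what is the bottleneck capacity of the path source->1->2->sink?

Residual capacities along the path: source->1: 2, 1->2: 1, 2->sink: 2.
Minimum is 1.

1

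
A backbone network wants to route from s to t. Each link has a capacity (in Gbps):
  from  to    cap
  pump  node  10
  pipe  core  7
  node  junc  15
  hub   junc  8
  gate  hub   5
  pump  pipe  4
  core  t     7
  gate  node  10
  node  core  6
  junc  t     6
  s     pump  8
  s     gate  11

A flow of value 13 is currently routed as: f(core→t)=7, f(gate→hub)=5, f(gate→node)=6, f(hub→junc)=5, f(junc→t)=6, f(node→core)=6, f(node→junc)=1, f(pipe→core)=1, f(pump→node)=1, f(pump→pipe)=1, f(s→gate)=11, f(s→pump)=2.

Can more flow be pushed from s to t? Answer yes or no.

Residual reachable from s: {core, gate, hub, junc, node, pipe, pump, s}; t is not reachable.
Saturated cut: junc→t, core→t with total capacity 13 = current flow value. Flow is maximum.

No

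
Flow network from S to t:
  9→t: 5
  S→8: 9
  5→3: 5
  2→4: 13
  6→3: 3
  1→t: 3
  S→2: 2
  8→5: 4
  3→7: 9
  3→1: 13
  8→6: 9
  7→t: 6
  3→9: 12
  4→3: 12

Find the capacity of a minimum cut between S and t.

Max flow = 9 (via 4 augmenting paths).
In the residual at optimum, the set reachable from S is {6, 8, S}.
Cut edges: S→2 (cap 2), 8→5 (cap 4), 6→3 (cap 3). Sum = 9.

9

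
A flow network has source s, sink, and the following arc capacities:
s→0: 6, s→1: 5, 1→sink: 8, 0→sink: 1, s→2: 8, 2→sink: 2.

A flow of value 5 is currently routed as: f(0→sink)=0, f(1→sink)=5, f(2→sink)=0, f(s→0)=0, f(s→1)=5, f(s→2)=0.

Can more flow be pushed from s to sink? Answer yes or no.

Yes

Residual path s→0→sink has bottleneck 1 > 0.
Pushing 1 along it raises the flow to 6, so the given flow is not maximum.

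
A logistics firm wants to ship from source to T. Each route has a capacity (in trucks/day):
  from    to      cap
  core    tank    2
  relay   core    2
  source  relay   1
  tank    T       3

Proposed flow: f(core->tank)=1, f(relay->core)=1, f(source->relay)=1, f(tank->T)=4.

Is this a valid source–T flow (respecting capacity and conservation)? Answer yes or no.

No

Capacity violated on tank->T: flow 4 > capacity 3.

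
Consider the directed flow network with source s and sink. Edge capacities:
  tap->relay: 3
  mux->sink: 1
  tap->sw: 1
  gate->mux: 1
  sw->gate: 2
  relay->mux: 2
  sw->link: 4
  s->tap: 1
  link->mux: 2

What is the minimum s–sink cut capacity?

Max flow = 1 (via 1 augmenting path).
In the residual at optimum, the set reachable from s is {s}.
Cut edges: s->tap (cap 1). Sum = 1.

1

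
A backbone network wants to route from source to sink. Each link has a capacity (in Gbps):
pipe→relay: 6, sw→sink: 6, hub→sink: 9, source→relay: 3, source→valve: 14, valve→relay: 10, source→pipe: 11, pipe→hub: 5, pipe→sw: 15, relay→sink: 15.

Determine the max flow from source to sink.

Augment source→relay→sink: bottleneck 3. Total 3.
Augment source→pipe→sw→sink: bottleneck 6. Total 9.
Augment source→pipe→hub→sink: bottleneck 5. Total 14.
Augment source→valve→relay→sink: bottleneck 10. Total 24.
No augmenting path remains in the residual graph.

24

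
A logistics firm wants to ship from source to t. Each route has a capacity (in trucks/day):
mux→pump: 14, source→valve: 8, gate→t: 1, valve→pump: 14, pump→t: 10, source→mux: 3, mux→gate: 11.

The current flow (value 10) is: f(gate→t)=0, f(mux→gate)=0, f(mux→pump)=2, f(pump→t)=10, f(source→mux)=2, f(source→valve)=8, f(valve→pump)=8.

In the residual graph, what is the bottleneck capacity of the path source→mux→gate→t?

Residual capacities along the path: source→mux: 1, mux→gate: 11, gate→t: 1.
Minimum is 1.

1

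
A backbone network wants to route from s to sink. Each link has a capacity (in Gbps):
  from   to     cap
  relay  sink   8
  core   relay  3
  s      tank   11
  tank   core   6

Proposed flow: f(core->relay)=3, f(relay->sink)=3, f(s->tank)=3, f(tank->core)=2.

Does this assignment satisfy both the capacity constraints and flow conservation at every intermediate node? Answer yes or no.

No

Conservation fails at tank: inflow 3 ≠ outflow 2.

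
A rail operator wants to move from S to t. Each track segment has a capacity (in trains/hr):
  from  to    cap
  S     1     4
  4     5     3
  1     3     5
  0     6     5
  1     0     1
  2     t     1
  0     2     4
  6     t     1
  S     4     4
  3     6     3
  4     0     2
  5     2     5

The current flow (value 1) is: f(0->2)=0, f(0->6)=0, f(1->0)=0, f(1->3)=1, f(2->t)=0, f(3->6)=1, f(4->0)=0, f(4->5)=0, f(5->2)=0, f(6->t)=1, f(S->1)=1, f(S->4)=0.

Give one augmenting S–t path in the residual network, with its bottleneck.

Residual along S->1->0->2->t: S->1: 3, 1->0: 1, 0->2: 4, 2->t: 1.
Bottleneck = min = 1.

S->1->0->2->t, bottleneck 1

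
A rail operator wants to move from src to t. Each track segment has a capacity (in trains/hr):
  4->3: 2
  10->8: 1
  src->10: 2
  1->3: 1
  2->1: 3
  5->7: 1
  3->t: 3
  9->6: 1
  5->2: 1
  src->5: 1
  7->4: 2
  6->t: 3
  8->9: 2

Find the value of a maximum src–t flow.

Augment src->10->8->9->6->t: bottleneck 1. Total 1.
Augment src->5->7->4->3->t: bottleneck 1. Total 2.
No augmenting path remains in the residual graph.

2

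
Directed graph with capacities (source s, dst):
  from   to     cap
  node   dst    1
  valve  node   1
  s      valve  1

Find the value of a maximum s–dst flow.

1

Augment s->valve->node->dst: bottleneck 1. Total 1.
No augmenting path remains in the residual graph.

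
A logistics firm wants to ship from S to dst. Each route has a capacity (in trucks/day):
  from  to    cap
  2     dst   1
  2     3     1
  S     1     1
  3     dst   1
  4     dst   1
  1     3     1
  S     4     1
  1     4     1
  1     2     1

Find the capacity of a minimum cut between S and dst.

Max flow = 2 (via 2 augmenting paths).
In the residual at optimum, the set reachable from S is {S}.
Cut edges: S→1 (cap 1), S→4 (cap 1). Sum = 2.

2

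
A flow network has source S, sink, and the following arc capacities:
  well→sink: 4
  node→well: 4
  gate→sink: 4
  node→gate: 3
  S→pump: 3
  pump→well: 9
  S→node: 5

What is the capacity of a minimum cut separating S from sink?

7

Max flow = 7 (via 3 augmenting paths).
In the residual at optimum, the set reachable from S is {S, node, pump, well}.
Cut edges: node→gate (cap 3), well→sink (cap 4). Sum = 7.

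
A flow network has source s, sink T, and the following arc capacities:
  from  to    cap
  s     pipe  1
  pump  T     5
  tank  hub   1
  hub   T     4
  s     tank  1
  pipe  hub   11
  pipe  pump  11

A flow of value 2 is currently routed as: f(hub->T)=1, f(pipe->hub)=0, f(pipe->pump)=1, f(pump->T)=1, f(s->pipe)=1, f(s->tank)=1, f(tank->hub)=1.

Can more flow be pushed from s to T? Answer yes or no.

No

Residual reachable from s: {s}; T is not reachable.
Saturated cut: s->pipe, s->tank with total capacity 2 = current flow value. Flow is maximum.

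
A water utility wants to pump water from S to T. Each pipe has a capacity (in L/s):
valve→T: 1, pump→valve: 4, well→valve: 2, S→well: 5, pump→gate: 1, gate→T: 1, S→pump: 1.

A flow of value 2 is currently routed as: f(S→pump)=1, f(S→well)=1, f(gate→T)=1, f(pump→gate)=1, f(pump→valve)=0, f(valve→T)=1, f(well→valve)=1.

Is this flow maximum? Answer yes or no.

Yes

Residual reachable from S: {S, valve, well}; T is not reachable.
Saturated cut: S→pump, valve→T with total capacity 2 = current flow value. Flow is maximum.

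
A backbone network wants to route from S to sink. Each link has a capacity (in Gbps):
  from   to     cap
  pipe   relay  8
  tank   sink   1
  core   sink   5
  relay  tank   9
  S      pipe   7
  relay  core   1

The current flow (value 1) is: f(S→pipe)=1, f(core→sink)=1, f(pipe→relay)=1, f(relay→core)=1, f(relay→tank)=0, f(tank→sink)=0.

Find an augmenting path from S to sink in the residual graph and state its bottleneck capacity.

Residual along S→pipe→relay→tank→sink: S→pipe: 6, pipe→relay: 7, relay→tank: 9, tank→sink: 1.
Bottleneck = min = 1.

S→pipe→relay→tank→sink, bottleneck 1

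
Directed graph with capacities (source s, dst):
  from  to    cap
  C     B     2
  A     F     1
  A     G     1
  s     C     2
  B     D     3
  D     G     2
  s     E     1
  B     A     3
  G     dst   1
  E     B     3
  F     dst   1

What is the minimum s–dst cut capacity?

Max flow = 2 (via 2 augmenting paths).
In the residual at optimum, the set reachable from s is {A, B, C, D, E, G, s}.
Cut edges: A→F (cap 1), G→dst (cap 1). Sum = 2.

2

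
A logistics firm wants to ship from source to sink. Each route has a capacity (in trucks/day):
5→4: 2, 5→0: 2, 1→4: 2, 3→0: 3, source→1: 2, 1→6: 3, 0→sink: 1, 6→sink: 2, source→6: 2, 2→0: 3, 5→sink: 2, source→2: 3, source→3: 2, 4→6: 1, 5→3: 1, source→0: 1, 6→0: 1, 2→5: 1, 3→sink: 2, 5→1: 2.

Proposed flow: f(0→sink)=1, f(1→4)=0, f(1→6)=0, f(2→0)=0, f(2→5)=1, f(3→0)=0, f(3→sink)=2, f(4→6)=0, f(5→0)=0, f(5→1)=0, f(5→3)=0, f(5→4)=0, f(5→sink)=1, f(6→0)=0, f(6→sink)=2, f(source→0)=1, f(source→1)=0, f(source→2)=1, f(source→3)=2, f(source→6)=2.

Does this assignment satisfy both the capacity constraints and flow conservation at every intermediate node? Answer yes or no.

Every edge has 0 ≤ f(e) ≤ cap(e).
At each intermediate node, inflow equals outflow.

Yes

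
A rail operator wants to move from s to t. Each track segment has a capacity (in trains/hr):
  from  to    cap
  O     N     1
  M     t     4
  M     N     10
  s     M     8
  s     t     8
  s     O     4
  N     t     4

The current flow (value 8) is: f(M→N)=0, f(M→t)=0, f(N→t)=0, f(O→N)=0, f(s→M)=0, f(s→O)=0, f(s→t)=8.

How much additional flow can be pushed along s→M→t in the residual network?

Residual capacities along the path: s→M: 8, M→t: 4.
Minimum is 4.

4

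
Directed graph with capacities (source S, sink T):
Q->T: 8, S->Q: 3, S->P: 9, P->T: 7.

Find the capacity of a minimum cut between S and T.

Max flow = 10 (via 2 augmenting paths).
In the residual at optimum, the set reachable from S is {P, S}.
Cut edges: S->Q (cap 3), P->T (cap 7). Sum = 10.

10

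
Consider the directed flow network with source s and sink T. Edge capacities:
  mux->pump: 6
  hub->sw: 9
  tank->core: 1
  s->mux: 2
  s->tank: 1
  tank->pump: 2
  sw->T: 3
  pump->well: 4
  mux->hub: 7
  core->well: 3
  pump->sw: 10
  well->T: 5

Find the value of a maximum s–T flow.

3

Augment s->tank->core->well->T: bottleneck 1. Total 1.
Augment s->mux->pump->well->T: bottleneck 2. Total 3.
No augmenting path remains in the residual graph.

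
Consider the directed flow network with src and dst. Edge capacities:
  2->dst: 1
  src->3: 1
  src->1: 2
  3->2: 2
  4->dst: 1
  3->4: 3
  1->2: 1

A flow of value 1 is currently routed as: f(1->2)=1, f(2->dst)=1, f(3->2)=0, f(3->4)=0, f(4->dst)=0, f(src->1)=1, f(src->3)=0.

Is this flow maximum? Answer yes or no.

Residual path src->3->4->dst has bottleneck 1 > 0.
Pushing 1 along it raises the flow to 2, so the given flow is not maximum.

No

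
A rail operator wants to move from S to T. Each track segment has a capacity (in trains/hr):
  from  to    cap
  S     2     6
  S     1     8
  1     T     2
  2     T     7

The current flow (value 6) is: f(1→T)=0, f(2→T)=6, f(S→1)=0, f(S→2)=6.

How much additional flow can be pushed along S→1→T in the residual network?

Residual capacities along the path: S→1: 8, 1→T: 2.
Minimum is 2.

2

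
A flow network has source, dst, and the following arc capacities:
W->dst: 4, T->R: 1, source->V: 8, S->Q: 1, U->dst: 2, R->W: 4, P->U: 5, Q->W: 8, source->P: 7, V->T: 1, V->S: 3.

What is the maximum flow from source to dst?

Augment source->P->U->dst: bottleneck 2. Total 2.
Augment source->V->T->R->W->dst: bottleneck 1. Total 3.
Augment source->V->S->Q->W->dst: bottleneck 1. Total 4.
No augmenting path remains in the residual graph.

4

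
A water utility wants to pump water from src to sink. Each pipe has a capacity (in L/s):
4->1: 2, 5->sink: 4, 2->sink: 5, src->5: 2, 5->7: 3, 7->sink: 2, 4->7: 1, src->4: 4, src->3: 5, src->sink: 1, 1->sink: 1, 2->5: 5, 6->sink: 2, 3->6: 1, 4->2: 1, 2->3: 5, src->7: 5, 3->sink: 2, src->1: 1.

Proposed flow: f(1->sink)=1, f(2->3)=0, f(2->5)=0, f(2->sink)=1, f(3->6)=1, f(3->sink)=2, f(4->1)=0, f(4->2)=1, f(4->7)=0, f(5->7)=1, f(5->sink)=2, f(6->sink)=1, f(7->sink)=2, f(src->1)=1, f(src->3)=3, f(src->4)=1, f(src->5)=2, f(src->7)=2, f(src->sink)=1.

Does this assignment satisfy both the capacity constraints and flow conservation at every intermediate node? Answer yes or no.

No

Conservation fails at 5: inflow 2 ≠ outflow 3.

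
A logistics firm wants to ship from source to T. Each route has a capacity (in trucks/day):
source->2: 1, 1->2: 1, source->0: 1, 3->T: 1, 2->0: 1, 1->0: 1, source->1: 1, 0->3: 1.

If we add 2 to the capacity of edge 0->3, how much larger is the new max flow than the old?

0

Original max flow = 1.
Even with extra capacity on 0->3, another cut of capacity 1 remains binding.
New max flow = 1. Increase = 0.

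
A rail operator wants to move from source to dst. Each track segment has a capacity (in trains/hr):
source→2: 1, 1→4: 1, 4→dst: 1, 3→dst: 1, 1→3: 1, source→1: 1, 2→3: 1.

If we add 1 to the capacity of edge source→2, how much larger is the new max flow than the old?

0

Original max flow = 2.
Even with extra capacity on source→2, another cut of capacity 2 remains binding.
New max flow = 2. Increase = 0.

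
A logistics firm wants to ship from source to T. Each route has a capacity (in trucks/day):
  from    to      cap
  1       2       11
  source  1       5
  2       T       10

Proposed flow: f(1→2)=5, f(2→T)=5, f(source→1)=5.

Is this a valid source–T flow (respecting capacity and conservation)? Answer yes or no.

Yes

Every edge has 0 ≤ f(e) ≤ cap(e).
At each intermediate node, inflow equals outflow.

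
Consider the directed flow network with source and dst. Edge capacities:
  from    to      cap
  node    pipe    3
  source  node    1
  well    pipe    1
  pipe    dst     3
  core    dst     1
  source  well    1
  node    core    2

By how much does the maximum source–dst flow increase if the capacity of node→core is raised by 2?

Original max flow = 2.
Edge node→core does not cross the min cut (source side {source}), so extra capacity there cannot help.
New max flow = 2. Increase = 0.

0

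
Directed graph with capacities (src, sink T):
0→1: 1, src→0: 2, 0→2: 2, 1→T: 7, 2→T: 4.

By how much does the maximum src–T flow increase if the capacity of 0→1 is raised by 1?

0

Original max flow = 2.
Edge 0→1 does not cross the min cut (source side {src}), so extra capacity there cannot help.
New max flow = 2. Increase = 0.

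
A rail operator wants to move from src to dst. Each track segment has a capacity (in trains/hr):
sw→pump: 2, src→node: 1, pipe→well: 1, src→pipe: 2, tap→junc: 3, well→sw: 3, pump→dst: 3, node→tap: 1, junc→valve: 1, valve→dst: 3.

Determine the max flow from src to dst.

2

Augment src→pipe→well→sw→pump→dst: bottleneck 1. Total 1.
Augment src→node→tap→junc→valve→dst: bottleneck 1. Total 2.
No augmenting path remains in the residual graph.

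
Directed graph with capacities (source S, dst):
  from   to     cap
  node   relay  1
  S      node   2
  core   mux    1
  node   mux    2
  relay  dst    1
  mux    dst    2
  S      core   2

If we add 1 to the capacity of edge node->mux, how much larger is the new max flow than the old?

0

Original max flow = 3.
Edge node->mux does not cross the min cut (source side {S, core}), so extra capacity there cannot help.
New max flow = 3. Increase = 0.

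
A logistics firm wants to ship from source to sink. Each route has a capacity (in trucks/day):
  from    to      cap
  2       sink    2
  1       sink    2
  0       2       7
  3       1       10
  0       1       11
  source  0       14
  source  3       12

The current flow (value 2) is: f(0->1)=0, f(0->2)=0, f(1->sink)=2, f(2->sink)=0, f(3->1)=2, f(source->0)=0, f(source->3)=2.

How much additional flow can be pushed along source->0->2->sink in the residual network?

2

Residual capacities along the path: source->0: 14, 0->2: 7, 2->sink: 2.
Minimum is 2.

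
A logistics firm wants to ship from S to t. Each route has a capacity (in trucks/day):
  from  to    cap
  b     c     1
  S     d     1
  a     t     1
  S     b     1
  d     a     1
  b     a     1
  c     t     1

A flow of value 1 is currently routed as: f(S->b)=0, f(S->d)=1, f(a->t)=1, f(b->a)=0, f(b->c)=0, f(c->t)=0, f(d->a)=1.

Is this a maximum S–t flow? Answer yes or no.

No

Residual path S->b->c->t has bottleneck 1 > 0.
Pushing 1 along it raises the flow to 2, so the given flow is not maximum.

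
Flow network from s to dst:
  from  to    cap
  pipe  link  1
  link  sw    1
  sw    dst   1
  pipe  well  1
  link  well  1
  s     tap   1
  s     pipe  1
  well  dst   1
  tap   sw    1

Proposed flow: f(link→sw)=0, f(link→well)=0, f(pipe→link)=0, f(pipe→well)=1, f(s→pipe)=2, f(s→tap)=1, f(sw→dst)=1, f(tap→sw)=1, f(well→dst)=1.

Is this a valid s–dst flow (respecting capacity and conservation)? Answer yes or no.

No

Capacity violated on s→pipe: flow 2 > capacity 1.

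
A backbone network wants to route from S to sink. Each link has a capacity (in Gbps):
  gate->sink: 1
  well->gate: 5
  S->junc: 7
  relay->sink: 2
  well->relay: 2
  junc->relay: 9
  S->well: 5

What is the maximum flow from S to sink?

Augment S->junc->relay->sink: bottleneck 2. Total 2.
Augment S->well->gate->sink: bottleneck 1. Total 3.
No augmenting path remains in the residual graph.

3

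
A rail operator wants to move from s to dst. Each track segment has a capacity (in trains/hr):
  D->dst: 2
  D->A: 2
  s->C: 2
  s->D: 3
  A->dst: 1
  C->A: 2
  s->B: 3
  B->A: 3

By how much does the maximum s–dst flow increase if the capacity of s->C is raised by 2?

Original max flow = 3.
Edge s->C does not cross the min cut (source side {A, B, C, D, s}), so extra capacity there cannot help.
New max flow = 3. Increase = 0.

0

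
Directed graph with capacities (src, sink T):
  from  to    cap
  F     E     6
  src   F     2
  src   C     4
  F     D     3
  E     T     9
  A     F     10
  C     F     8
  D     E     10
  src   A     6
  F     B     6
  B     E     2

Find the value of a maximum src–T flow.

9

Augment src→F→E→T: bottleneck 2. Total 2.
Augment src→A→F→E→T: bottleneck 4. Total 6.
Augment src→A→F→B→E→T: bottleneck 2. Total 8.
Augment src→C→F→D→E→T: bottleneck 1. Total 9.
No augmenting path remains in the residual graph.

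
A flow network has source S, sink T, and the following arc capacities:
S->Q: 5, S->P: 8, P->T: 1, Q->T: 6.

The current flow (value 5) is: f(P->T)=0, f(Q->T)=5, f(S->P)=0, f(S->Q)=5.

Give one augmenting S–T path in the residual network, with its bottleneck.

Residual along S->P->T: S->P: 8, P->T: 1.
Bottleneck = min = 1.

S->P->T, bottleneck 1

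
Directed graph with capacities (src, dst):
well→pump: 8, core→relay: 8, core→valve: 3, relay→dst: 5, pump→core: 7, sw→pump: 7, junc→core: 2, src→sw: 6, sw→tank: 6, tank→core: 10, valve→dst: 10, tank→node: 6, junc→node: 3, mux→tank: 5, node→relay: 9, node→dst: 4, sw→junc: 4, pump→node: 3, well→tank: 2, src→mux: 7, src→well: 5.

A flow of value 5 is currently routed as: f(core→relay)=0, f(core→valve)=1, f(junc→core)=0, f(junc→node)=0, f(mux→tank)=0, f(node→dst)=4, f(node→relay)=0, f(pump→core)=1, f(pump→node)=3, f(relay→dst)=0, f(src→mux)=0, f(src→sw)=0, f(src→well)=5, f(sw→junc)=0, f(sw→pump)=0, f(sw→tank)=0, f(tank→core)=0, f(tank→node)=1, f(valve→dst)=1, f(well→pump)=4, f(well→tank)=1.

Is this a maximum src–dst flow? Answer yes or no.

Residual path src→mux→tank→core→valve→dst has bottleneck 2 > 0.
Pushing 2 along it raises the flow to 7, so the given flow is not maximum.

No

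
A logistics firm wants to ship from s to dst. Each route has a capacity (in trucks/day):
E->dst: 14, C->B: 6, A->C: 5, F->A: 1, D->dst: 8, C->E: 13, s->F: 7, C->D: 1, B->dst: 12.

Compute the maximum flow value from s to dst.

1

Augment s->F->A->C->D->dst: bottleneck 1. Total 1.
No augmenting path remains in the residual graph.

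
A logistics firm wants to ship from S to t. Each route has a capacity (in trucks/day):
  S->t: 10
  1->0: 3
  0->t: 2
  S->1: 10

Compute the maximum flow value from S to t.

12

Augment S->t: bottleneck 10. Total 10.
Augment S->1->0->t: bottleneck 2. Total 12.
No augmenting path remains in the residual graph.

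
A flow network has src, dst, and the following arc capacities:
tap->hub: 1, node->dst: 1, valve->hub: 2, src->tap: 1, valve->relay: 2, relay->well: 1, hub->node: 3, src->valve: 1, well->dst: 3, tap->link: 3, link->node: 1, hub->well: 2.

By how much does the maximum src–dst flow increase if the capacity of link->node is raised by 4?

Original max flow = 2.
Edge link->node does not cross the min cut (source side {src}), so extra capacity there cannot help.
New max flow = 2. Increase = 0.

0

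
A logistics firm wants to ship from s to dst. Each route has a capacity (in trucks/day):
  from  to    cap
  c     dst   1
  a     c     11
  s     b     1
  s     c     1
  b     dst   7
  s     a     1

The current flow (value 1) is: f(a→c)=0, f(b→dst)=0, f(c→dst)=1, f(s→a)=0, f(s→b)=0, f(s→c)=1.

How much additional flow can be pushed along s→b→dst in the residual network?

1

Residual capacities along the path: s→b: 1, b→dst: 7.
Minimum is 1.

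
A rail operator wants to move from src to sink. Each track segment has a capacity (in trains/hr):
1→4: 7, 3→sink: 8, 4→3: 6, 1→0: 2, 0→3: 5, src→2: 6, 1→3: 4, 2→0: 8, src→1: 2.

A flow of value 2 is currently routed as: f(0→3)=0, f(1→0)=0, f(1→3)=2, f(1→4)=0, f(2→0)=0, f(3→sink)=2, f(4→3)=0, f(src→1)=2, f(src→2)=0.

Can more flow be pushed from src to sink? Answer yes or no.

Yes

Residual path src→2→0→3→sink has bottleneck 5 > 0.
Pushing 5 along it raises the flow to 7, so the given flow is not maximum.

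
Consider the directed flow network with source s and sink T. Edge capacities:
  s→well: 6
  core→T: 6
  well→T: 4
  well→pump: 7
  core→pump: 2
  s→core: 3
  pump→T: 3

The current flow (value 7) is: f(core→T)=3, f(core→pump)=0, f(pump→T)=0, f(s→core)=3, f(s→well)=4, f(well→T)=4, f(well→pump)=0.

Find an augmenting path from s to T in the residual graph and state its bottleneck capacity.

Residual along s→well→pump→T: s→well: 2, well→pump: 7, pump→T: 3.
Bottleneck = min = 2.

s→well→pump→T, bottleneck 2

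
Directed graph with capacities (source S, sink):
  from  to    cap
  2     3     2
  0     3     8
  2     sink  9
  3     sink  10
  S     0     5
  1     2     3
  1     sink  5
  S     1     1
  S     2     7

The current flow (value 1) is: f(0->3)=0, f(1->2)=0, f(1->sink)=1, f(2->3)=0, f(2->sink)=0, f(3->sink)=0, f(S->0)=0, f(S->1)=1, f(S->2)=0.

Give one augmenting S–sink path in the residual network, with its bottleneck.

Residual along S->2->sink: S->2: 7, 2->sink: 9.
Bottleneck = min = 7.

S->2->sink, bottleneck 7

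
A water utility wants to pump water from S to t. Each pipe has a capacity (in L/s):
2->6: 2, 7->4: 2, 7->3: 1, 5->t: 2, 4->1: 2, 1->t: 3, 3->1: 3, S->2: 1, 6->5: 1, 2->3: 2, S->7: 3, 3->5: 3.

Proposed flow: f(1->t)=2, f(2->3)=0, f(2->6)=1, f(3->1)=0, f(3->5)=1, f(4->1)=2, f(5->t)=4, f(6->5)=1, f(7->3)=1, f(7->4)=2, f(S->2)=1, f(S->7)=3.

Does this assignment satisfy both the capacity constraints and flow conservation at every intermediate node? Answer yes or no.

Capacity violated on 5->t: flow 4 > capacity 2.

No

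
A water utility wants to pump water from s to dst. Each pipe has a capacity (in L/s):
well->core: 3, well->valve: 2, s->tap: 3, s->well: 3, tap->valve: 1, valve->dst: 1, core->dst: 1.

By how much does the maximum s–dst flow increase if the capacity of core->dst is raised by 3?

2

Original max flow = 2.
After raising cap(core->dst), augmenting paths through that edge carry 2 more units.
New max flow = 4. Increase = 2.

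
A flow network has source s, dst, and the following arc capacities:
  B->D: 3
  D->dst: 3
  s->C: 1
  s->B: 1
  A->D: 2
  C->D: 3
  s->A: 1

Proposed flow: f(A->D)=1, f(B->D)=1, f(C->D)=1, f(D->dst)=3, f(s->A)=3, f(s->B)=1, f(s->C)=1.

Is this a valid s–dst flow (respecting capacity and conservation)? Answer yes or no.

Capacity violated on s->A: flow 3 > capacity 1.

No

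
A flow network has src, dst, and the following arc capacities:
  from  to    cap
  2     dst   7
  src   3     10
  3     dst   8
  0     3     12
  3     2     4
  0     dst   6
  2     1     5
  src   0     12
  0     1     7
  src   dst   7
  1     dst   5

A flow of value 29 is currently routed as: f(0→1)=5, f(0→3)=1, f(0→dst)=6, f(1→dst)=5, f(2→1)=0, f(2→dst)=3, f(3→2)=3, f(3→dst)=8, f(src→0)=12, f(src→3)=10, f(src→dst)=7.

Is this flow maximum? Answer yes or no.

Residual reachable from src: {src}; dst is not reachable.
Saturated cut: src→0, src→3, src→dst with total capacity 29 = current flow value. Flow is maximum.

Yes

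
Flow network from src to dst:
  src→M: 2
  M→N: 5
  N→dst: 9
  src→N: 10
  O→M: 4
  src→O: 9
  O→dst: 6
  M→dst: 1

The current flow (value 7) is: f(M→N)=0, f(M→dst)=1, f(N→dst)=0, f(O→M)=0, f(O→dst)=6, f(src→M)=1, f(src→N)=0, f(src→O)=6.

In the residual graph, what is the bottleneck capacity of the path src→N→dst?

9

Residual capacities along the path: src→N: 10, N→dst: 9.
Minimum is 9.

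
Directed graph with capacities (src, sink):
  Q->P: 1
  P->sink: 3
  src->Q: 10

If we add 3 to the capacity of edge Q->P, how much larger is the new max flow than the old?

Original max flow = 1.
After raising cap(Q->P), augmenting paths through that edge carry 2 more units.
New max flow = 3. Increase = 2.

2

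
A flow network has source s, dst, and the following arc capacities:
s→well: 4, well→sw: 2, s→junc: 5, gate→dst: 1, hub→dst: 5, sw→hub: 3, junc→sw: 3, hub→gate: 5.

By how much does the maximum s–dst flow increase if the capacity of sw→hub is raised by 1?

Original max flow = 3.
After raising cap(sw→hub), augmenting paths through that edge carry 1 more unit.
New max flow = 4. Increase = 1.

1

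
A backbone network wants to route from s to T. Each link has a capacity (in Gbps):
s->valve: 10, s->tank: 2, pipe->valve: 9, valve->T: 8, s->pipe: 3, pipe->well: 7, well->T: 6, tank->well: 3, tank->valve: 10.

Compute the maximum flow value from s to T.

Augment s->valve->T: bottleneck 8. Total 8.
Augment s->tank->well->T: bottleneck 2. Total 10.
Augment s->pipe->well->T: bottleneck 3. Total 13.
No augmenting path remains in the residual graph.

13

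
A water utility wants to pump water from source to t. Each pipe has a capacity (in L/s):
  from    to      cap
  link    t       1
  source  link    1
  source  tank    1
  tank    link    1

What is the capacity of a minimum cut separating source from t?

1

Max flow = 1 (via 1 augmenting path).
In the residual at optimum, the set reachable from source is {link, source, tank}.
Cut edges: link→t (cap 1). Sum = 1.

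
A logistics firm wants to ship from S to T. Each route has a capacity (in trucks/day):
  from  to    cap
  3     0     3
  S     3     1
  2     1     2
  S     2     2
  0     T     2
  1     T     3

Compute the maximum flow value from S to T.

3

Augment S->3->0->T: bottleneck 1. Total 1.
Augment S->2->1->T: bottleneck 2. Total 3.
No augmenting path remains in the residual graph.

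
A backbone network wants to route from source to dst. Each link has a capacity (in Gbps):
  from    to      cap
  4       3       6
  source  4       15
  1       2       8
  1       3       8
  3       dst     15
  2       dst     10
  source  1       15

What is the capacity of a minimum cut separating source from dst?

21

Max flow = 21 (via 3 augmenting paths).
In the residual at optimum, the set reachable from source is {4, source}.
Cut edges: source->1 (cap 15), 4->3 (cap 6). Sum = 21.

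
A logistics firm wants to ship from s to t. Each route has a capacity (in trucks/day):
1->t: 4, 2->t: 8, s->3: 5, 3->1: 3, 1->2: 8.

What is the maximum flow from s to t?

Augment s->3->1->t: bottleneck 3. Total 3.
No augmenting path remains in the residual graph.

3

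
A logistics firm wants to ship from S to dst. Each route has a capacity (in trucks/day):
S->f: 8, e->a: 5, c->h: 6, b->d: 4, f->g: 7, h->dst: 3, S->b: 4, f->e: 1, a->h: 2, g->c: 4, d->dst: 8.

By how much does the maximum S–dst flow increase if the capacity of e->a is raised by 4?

0

Original max flow = 7.
Edge e->a does not cross the min cut (source side {S, a, c, e, f, g, h}), so extra capacity there cannot help.
New max flow = 7. Increase = 0.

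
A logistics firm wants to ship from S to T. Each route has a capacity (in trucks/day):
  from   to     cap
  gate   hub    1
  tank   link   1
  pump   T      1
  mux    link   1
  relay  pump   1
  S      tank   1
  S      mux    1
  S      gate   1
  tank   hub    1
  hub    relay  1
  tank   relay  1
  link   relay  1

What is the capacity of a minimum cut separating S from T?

Max flow = 1 (via 1 augmenting path).
In the residual at optimum, the set reachable from S is {S, gate, hub, link, mux, relay, tank}.
Cut edges: relay->pump (cap 1). Sum = 1.

1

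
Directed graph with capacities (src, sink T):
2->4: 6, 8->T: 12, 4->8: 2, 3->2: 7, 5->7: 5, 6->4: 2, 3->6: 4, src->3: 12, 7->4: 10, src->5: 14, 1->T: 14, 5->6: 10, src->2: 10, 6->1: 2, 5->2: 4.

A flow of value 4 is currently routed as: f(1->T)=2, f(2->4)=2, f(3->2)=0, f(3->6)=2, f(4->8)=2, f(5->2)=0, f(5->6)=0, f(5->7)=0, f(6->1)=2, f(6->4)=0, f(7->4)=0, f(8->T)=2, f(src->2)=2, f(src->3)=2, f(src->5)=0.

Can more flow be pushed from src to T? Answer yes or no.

No

Residual reachable from src: {2, 3, 4, 5, 6, 7, src}; T is not reachable.
Saturated cut: 6->1, 4->8 with total capacity 4 = current flow value. Flow is maximum.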